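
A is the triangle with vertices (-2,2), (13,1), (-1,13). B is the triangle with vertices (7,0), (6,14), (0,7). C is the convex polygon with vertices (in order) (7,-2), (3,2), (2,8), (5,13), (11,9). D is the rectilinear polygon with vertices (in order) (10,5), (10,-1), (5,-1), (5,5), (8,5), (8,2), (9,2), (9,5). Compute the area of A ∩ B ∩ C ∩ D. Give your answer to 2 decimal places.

The intersection is the polygon with vertices (6.899,1.407), (5.5,1.5), (5,2), (5,5), (6.643,5).
By the shoelace formula its area is 6.13.

6.13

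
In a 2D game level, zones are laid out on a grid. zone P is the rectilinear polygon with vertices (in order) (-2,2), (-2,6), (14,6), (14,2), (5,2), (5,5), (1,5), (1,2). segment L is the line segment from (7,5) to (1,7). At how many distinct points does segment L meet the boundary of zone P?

The segment meets the boundary at (4,6).

1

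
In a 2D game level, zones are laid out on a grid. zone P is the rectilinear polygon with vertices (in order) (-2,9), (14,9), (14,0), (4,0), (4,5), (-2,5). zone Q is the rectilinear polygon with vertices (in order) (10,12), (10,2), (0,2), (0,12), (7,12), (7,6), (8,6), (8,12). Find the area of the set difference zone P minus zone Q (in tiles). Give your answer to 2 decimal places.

59.00

|zone P| = 114, |zone P∩zone Q| = 55.
|zone P ∖ zone Q| = |zone P| − |zone P∩zone Q| = 114 − 55 = 59.00.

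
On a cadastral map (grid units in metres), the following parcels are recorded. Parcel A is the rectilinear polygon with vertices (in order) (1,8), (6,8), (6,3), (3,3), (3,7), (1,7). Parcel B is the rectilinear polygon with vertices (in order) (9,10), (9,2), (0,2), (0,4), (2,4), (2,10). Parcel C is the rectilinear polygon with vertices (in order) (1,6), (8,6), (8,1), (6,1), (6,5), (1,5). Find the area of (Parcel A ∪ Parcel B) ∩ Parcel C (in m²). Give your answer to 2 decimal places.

The region (Parcel A ∪ Parcel B) ∩ Parcel C is the polygon with vertices (6,2), (6,5), (2,5), (2,6), (8,6), (8,2).
By the shoelace formula its area is 12.00.

12.00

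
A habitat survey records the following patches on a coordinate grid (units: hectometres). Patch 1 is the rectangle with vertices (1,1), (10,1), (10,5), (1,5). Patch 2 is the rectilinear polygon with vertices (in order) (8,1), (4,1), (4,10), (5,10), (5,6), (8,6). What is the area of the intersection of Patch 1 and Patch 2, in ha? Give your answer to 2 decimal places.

The intersection is the polygon with vertices (8,5), (8,1), (4,1), (4,5).
By the shoelace formula its area is 16.00.

16.00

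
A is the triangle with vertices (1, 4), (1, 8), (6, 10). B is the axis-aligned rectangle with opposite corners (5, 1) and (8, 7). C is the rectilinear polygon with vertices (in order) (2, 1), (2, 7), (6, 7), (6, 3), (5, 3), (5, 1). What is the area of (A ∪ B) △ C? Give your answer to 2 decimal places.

|A ∪ B| = 28.
|(A ∪ B) ∩ C| = 5.35.
|(A ∪ B) △ C| = 28 + 22 − 10.7 = 39.30.

39.30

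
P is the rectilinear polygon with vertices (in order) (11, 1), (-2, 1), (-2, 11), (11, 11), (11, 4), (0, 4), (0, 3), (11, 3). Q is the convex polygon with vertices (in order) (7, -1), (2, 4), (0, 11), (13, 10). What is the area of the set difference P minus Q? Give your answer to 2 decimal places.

45.87

|P| = 119, |P∩Q| = 73.134.
|P ∖ Q| = |P| − |P∩Q| = 119 − 73.134 = 45.87.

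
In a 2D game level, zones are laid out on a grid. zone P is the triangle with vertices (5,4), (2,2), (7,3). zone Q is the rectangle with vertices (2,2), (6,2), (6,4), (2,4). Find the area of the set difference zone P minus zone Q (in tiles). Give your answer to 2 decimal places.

|zone P| = 3.5, |zone P∩zone Q| = 3.15.
|zone P ∖ zone Q| = |zone P| − |zone P∩zone Q| = 3.5 − 3.15 = 0.35.

0.35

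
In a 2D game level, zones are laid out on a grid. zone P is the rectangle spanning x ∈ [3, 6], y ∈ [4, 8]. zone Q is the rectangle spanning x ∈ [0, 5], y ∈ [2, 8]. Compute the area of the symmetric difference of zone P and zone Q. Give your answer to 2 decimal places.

26.00

|zone P∩zone Q|: x∈[3,5], y∈[4,8] → 2·4 = 8.
|zone P △ zone Q| = |zone P| + |zone Q| − 2·|zone P∩zone Q| = 12 + 30 − 16 = 26.00.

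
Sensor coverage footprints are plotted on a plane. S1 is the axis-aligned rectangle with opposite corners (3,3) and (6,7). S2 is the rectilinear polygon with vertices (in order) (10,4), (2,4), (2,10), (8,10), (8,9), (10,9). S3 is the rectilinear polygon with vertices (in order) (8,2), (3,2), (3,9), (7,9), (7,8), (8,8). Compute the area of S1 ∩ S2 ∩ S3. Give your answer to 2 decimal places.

The intersection is the polygon with vertices (6,7), (6,4), (3,4), (3,7).
By the shoelace formula its area is 9.00.

9.00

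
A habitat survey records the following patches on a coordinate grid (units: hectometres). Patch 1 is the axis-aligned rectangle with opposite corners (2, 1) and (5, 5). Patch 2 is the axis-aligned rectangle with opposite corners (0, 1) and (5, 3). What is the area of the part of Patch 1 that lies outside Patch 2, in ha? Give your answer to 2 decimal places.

6.00

|Patch 1∩Patch 2|: x∈[2,5], y∈[1,3] → 3·2 = 6.
|Patch 1| = 12.
|Patch 1 ∖ Patch 2| = |Patch 1| − |Patch 1∩Patch 2| = 12 − 6 = 6.00.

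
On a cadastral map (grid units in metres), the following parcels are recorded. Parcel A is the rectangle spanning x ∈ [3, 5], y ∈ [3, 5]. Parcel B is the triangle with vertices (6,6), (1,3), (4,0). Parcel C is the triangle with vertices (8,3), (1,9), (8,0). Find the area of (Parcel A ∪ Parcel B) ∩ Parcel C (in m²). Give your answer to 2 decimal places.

1.40

The region (Parcel A ∪ Parcel B) ∩ Parcel C is the polygon with vertices (4.333,5), (5.118,5.471), (5.667,5), (5.2,3.6), (4.111,5).
By the shoelace formula its area is 1.40.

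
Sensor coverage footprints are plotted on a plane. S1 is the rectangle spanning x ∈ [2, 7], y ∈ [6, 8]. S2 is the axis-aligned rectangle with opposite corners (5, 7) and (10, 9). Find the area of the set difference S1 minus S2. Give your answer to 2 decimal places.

8.00

|S1∩S2|: x∈[5,7], y∈[7,8] → 2·1 = 2.
|S1| = 10.
|S1 ∖ S2| = |S1| − |S1∩S2| = 10 − 2 = 8.00.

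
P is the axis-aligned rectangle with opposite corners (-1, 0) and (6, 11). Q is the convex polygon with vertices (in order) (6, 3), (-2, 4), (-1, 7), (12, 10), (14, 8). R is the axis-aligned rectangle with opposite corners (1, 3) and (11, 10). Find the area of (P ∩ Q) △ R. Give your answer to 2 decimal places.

|P ∩ Q| = 30.5913.
|(P ∩ Q) ∩ R| = 23.6298.
|(P ∩ Q) △ R| = 30.5913 + 70 − 47.2596 = 53.33.

53.33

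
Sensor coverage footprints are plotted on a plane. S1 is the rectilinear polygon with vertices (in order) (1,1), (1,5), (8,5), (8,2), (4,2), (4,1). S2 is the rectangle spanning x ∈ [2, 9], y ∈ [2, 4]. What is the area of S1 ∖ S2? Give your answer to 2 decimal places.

|S1| = 24, |S1∩S2| = 12.
|S1 ∖ S2| = |S1| − |S1∩S2| = 24 − 12 = 12.00.

12.00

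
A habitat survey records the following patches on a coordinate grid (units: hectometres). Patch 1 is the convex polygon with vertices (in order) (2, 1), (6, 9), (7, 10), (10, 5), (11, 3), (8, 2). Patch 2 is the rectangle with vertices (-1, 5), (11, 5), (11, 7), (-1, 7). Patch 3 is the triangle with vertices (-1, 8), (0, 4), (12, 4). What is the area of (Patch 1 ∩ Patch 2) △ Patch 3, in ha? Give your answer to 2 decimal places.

|Patch 1 ∩ Patch 2| = 9.8.
|(Patch 1 ∩ Patch 2) ∩ Patch 3| = 3.0083.
|(Patch 1 ∩ Patch 2) △ Patch 3| = 9.8 + 24 − 6.0167 = 27.78.

27.78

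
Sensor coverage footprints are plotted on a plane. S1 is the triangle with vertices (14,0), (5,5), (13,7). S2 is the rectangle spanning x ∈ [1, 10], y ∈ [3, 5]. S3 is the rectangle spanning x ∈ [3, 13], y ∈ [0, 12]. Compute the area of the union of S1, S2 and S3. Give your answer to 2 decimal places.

By inclusion–exclusion:
Individual areas: |S1| = 29, |S2| = 18, |S3| = 120.
|S1∩S2| = 6.4.
|S1∩S3| = 25.7778.
|S2∩S3|: x∈[3,10], y∈[3,5] → 7·2 = 14.
|S1∩S2∩S3| = 6.4.
|S1 ∪ S2 ∪ S3| = 167 − 46.1778 + 6.4 = 127.22.

127.22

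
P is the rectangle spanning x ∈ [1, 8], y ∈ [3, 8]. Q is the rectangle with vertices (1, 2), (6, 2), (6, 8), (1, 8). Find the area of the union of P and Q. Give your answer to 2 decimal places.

By inclusion–exclusion:
Individual areas: |P| = 35, |Q| = 30.
|P∩Q|: x∈[1,6], y∈[3,8] → 5·5 = 25.
|P ∪ Q| = 65 − 25 = 40.00.

40.00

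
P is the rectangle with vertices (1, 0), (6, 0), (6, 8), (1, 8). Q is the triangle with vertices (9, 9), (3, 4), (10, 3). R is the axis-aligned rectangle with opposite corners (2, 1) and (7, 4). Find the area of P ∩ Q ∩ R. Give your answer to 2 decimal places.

0.64

The intersection is the polygon with vertices (3,4), (6,4), (6,3.571).
By the shoelace formula its area is 0.64.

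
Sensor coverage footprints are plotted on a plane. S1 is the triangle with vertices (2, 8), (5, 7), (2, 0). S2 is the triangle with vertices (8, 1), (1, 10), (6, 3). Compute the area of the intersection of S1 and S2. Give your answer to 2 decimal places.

The intersection is the polygon with vertices (2.75,7.75), (4.408,5.618), (4.304,5.375), (2.562,7.812).
By the shoelace formula its area is 0.49.

0.49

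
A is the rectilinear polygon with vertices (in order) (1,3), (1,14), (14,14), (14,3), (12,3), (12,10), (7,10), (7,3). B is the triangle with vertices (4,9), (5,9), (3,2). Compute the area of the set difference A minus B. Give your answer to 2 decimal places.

|A| = 108, |A∩B| = 3.4286.
|A ∖ B| = |A| − |A∩B| = 108 − 3.4286 = 104.57.

104.57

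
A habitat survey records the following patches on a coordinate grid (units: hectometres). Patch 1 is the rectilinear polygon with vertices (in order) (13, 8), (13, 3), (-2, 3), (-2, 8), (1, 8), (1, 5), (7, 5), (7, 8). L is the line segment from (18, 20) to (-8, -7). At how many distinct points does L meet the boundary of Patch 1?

The segment meets the boundary at (1.63,3), (3.556,5).

2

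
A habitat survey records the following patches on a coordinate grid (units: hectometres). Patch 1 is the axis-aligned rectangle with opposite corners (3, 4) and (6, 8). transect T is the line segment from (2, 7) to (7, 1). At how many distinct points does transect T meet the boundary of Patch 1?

2

The segment meets the boundary at (4.5,4), (3,5.8).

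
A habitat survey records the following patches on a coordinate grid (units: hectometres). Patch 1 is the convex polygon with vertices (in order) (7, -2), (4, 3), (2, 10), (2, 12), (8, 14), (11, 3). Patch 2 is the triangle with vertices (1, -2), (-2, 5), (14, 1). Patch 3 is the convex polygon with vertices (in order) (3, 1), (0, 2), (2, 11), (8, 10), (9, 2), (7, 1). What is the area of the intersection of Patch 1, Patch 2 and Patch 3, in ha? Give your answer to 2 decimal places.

The intersection is the polygon with vertices (3.846,3.538), (8.968,2.258), (9,2), (7,1), (5.2,1), (4,3).
By the shoelace formula its area is 7.21.

7.21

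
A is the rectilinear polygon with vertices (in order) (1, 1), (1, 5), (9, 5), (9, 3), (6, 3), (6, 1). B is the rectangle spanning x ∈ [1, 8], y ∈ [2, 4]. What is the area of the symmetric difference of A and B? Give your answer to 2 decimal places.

16.00

|A| = 26, |B| = 14, |A∩B| = 12.
|A △ B| = |A| + |B| − 2·|A∩B| = 26 + 14 − 24 = 16.00.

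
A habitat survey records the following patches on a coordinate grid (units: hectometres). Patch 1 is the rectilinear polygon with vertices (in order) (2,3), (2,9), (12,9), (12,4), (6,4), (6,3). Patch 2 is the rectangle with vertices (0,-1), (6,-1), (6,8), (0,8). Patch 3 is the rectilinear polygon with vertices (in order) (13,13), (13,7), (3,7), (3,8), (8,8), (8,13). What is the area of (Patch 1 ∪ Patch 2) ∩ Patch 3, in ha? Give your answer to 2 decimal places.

13.00

The region (Patch 1 ∪ Patch 2) ∩ Patch 3 is the polygon with vertices (12,9), (12,7), (3,7), (3,8), (8,8), (8,9).
By the shoelace formula its area is 13.00.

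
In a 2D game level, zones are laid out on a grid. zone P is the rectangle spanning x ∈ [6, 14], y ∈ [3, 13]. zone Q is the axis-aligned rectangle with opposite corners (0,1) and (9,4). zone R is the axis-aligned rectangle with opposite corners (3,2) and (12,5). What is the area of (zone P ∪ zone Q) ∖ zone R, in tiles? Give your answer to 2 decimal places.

|zone P ∪ zone Q| = 104.
|(zone P ∪ zone Q) ∩ zone R| = 21.
|(zone P ∪ zone Q) ∖ zone R| = 104 − 21 = 83.00.

83.00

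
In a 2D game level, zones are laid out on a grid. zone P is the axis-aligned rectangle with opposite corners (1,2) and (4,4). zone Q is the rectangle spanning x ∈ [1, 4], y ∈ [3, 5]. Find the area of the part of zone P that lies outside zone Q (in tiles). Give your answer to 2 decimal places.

3.00

|zone P∩zone Q|: x∈[1,4], y∈[3,4] → 3·1 = 3.
|zone P| = 6.
|zone P ∖ zone Q| = |zone P| − |zone P∩zone Q| = 6 − 3 = 3.00.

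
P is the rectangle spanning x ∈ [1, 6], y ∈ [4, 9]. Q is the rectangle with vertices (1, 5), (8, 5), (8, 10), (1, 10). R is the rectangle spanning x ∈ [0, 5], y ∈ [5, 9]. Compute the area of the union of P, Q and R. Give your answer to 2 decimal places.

44.00

By inclusion–exclusion:
Individual areas: |P| = 25, |Q| = 35, |R| = 20.
|P∩Q|: x∈[1,6], y∈[5,9] → 5·4 = 20.
|P∩R|: x∈[1,5], y∈[5,9] → 4·4 = 16.
|Q∩R|: x∈[1,5], y∈[5,9] → 4·4 = 16.
|P∩Q∩R| = 16.
|P ∪ Q ∪ R| = 80 − 52 + 16 = 44.00.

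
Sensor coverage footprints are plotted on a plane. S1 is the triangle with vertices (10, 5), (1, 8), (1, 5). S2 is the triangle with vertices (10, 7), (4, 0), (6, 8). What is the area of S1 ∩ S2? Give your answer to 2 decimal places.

The intersection is the polygon with vertices (8.667,5.444), (8.286,5), (5.25,5), (5.615,6.462).
By the shoelace formula its area is 3.09.

3.09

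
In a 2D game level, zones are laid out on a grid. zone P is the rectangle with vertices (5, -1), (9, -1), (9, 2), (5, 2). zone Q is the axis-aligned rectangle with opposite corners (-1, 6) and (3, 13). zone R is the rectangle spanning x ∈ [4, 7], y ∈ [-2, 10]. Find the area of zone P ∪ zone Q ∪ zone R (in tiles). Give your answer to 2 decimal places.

By inclusion–exclusion:
Individual areas: |zone P| = 12, |zone Q| = 28, |zone R| = 36.
|zone P∩zone Q| = 0 (no overlap).
|zone P∩zone R|: x∈[5,7], y∈[-1,2] → 2·3 = 6.
|zone Q∩zone R| = 0 (no overlap).
|zone P∩zone Q∩zone R| = 0.
|zone P ∪ zone Q ∪ zone R| = 76 − 6 + 0 = 70.00.

70.00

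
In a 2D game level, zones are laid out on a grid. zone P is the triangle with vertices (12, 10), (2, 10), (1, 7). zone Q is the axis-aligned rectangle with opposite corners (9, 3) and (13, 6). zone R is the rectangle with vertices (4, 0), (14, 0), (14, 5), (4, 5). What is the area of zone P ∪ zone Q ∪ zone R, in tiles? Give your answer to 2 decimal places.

By inclusion–exclusion:
Individual areas: |zone P| = 15, |zone Q| = 12, |zone R| = 50.
|zone P∩zone Q| = 0.
|zone P∩zone R| = 0.
|zone Q∩zone R|: x∈[9,13], y∈[3,5] → 4·2 = 8.
|zone P∩zone Q∩zone R| = 0.
|zone P ∪ zone Q ∪ zone R| = 77 − 8 + 0 = 69.00.

69.00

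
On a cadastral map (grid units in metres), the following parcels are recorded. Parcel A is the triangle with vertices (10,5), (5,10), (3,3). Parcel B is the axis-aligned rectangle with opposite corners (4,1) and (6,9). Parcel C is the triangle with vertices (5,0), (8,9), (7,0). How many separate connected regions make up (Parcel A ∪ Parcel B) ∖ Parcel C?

(Parcel A ∪ Parcel B) ∖ Parcel C splits into 2 disjoint pieces (area 3.5705, area 21.948).

2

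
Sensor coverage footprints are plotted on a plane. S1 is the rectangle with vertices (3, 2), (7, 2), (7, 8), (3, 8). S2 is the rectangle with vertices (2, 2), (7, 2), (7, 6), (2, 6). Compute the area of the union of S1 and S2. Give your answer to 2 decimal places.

28.00

By inclusion–exclusion:
Individual areas: |S1| = 24, |S2| = 20.
|S1∩S2|: x∈[3,7], y∈[2,6] → 4·4 = 16.
|S1 ∪ S2| = 44 − 16 = 28.00.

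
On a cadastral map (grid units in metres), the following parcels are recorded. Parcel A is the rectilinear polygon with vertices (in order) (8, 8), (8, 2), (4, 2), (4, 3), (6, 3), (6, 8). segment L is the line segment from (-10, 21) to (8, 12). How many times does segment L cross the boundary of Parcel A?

0

The segment lies entirely outside Parcel A and never meets its boundary.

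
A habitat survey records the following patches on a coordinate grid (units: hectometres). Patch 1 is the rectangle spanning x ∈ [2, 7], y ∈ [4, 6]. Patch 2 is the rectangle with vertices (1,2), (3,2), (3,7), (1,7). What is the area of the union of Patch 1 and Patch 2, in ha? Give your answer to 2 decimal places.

18.00

By inclusion–exclusion:
Individual areas: |Patch 1| = 10, |Patch 2| = 10.
|Patch 1∩Patch 2|: x∈[2,3], y∈[4,6] → 1·2 = 2.
|Patch 1 ∪ Patch 2| = 20 − 2 = 18.00.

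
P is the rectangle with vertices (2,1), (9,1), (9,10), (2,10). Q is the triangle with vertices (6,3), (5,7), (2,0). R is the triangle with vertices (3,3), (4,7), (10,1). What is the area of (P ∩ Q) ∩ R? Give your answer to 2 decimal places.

The region (P ∩ Q) ∩ R is the polygon with vertices (4.7,6.3), (5.333,5.667), (6,3), (5.172,2.379), (3.255,2.927).
By the shoelace formula its area is 6.03.

6.03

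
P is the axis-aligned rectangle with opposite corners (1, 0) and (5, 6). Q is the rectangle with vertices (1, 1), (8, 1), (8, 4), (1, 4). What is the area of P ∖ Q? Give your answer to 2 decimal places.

|P∩Q|: x∈[1,5], y∈[1,4] → 4·3 = 12.
|P| = 24.
|P ∖ Q| = |P| − |P∩Q| = 24 − 12 = 12.00.

12.00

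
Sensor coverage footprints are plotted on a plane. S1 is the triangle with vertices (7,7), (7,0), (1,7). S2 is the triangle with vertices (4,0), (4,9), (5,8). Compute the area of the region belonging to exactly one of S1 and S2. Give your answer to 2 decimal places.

20.71

|S1| = 21, |S2| = 4.5, |S1∩S2| = 2.3943.
|S1 △ S2| = |S1| + |S2| − 2·|S1∩S2| = 21 + 4.5 − 4.7886 = 20.71.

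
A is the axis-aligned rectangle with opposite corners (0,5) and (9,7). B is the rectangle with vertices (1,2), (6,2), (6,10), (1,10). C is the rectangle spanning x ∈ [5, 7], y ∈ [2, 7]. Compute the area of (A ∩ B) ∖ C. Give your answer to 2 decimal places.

|A ∩ B| = 10.
|(A ∩ B) ∩ C| = 2.
|(A ∩ B) ∖ C| = 10 − 2 = 8.00.

8.00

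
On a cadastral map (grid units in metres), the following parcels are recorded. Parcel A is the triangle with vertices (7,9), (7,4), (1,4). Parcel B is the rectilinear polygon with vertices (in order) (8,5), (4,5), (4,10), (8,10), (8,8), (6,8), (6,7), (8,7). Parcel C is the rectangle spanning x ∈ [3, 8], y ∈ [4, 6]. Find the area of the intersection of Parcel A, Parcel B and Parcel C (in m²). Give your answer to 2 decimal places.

3.00

The intersection is the polygon with vertices (7,5), (4,5), (4,6), (7,6).
By the shoelace formula its area is 3.00.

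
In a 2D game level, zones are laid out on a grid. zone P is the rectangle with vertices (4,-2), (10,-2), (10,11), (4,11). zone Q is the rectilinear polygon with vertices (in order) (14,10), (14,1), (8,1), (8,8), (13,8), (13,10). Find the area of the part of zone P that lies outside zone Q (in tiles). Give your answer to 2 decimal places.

64.00

|zone P| = 78, |zone P∩zone Q| = 14.
|zone P ∖ zone Q| = |zone P| − |zone P∩zone Q| = 78 − 14 = 64.00.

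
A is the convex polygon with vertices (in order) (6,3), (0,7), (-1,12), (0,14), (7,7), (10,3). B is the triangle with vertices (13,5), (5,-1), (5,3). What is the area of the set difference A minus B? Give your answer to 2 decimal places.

|A| = 50, |A∩B| = 2.5407.
|A ∖ B| = |A| − |A∩B| = 50 − 2.5407 = 47.46.

47.46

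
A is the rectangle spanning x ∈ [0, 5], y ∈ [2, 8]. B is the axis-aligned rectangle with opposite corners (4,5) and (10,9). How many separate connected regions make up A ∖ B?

1

A ∖ B is a single connected region.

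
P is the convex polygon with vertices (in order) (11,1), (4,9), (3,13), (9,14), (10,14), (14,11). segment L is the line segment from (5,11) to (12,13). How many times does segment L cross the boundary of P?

The segment meets the boundary at (11.517,12.862).

1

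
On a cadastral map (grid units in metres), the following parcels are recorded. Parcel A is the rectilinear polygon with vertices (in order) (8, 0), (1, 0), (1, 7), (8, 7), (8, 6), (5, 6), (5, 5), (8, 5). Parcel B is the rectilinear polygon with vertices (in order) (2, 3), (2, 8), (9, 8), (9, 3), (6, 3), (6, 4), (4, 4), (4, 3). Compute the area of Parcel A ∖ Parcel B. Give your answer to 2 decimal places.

27.00

|Parcel A| = 46, |Parcel A∩Parcel B| = 19.
|Parcel A ∖ Parcel B| = |Parcel A| − |Parcel A∩Parcel B| = 46 − 19 = 27.00.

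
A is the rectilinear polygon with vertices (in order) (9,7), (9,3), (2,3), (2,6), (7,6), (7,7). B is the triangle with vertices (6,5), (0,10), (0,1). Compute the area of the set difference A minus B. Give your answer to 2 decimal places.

14.60

|A| = 23, |A∩B| = 8.4.
|A ∖ B| = |A| − |A∩B| = 23 − 8.4 = 14.60.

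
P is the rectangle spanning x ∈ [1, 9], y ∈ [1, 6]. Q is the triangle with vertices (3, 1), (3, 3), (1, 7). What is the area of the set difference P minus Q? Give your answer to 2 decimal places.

|P| = 40, |P∩Q| = 1.9167.
|P ∖ Q| = |P| − |P∩Q| = 40 − 1.9167 = 38.08.

38.08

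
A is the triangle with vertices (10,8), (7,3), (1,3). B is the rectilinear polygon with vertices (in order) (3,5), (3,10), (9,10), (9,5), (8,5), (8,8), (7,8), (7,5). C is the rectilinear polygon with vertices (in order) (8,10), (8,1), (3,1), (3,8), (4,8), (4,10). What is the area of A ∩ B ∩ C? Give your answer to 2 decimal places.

1.60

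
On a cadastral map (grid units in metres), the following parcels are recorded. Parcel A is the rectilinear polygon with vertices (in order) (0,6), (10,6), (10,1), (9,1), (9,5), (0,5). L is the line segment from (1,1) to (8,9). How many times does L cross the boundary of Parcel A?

The segment meets the boundary at (5.375,6), (4.5,5).

2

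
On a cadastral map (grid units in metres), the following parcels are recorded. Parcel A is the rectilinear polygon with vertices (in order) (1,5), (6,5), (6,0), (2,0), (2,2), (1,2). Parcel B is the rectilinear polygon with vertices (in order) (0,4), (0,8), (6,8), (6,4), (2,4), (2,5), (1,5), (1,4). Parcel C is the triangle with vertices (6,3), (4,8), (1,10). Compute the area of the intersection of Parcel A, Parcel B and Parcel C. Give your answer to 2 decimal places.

0.47

The intersection is the polygon with vertices (5.286,4), (4.571,5), (5.2,5), (5.6,4).
By the shoelace formula its area is 0.47.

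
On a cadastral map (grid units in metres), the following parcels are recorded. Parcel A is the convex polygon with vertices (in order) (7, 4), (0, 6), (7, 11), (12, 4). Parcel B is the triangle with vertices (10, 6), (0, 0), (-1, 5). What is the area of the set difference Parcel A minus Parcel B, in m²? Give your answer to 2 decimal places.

|Parcel A| = 42, |Parcel A∩Parcel B| = 6.2291.
|Parcel A ∖ Parcel B| = |Parcel A| − |Parcel A∩Parcel B| = 42 − 6.2291 = 35.77.

35.77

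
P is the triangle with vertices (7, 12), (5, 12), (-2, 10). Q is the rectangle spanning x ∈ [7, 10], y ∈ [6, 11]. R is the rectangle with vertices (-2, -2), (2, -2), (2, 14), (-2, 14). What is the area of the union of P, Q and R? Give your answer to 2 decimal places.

By inclusion–exclusion:
Individual areas: |P| = 2, |Q| = 15, |R| = 64.
|P∩Q| = 0.
|P∩R| = 0.5079.
|Q∩R| = 0 (no overlap).
|P∩Q∩R| = 0.
|P ∪ Q ∪ R| = 81 − 0.5079 + 0 = 80.49.

80.49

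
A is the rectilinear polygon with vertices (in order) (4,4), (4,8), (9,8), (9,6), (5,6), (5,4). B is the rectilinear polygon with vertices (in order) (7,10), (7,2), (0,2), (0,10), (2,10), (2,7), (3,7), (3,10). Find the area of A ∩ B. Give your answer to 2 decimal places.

8.00

The intersection is the polygon with vertices (4,8), (7,8), (7,6), (5,6), (5,4), (4,4).
By the shoelace formula its area is 8.00.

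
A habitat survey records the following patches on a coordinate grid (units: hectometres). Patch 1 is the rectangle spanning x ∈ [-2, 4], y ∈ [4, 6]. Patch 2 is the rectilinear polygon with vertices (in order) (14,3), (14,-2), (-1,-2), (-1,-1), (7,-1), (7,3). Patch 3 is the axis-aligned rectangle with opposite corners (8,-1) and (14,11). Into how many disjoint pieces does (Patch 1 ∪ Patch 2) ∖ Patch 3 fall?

2

(Patch 1 ∪ Patch 2) ∖ Patch 3 splits into 2 disjoint pieces (area 12, area 19).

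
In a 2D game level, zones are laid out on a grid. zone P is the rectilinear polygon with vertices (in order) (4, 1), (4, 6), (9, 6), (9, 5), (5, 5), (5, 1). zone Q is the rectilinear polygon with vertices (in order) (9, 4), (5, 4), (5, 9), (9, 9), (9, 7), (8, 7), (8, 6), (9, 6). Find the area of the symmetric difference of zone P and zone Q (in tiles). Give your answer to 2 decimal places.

|zone P| = 9, |zone Q| = 19, |zone P∩zone Q| = 4.
|zone P △ zone Q| = |zone P| + |zone Q| − 2·|zone P∩zone Q| = 9 + 19 − 8 = 20.00.

20.00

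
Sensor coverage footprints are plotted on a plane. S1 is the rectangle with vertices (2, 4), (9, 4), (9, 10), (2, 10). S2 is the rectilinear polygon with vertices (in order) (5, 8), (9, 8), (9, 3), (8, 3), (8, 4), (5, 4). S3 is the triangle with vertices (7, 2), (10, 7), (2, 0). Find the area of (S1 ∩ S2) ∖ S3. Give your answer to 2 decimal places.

13.95

|S1 ∩ S2| = 16.
|(S1 ∩ S2) ∩ S3| = 2.047.
|(S1 ∩ S2) ∖ S3| = 16 − 2.047 = 13.95.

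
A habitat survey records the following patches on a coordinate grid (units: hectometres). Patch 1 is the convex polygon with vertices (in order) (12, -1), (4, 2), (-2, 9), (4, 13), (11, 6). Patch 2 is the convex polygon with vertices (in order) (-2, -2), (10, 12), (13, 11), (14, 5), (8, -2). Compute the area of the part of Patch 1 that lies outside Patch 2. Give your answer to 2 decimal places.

49.38

|Patch 1| = 98, |Patch 1∩Patch 2| = 48.6221.
|Patch 1 ∖ Patch 2| = |Patch 1| − |Patch 1∩Patch 2| = 98 − 48.6221 = 49.38.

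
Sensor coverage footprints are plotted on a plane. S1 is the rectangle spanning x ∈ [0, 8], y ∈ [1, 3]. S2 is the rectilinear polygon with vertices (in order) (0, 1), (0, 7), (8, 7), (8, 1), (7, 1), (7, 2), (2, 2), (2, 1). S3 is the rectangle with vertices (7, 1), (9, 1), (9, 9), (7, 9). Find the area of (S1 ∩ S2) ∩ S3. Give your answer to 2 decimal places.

The region (S1 ∩ S2) ∩ S3 is the polygon with vertices (7,1), (7,2), (7,3), (8,3), (8,1).
By the shoelace formula its area is 2.00.

2.00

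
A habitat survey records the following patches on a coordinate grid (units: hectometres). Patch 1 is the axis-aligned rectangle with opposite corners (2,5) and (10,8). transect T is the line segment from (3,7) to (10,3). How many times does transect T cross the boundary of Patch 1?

1

The segment meets the boundary at (6.5,5).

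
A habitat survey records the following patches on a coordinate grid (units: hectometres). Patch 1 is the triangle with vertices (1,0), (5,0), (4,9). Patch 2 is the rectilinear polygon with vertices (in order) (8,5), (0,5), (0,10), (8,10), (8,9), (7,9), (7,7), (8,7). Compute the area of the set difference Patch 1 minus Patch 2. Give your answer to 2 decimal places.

14.44

|Patch 1| = 18, |Patch 1∩Patch 2| = 3.5556.
|Patch 1 ∖ Patch 2| = |Patch 1| − |Patch 1∩Patch 2| = 18 − 3.5556 = 14.44.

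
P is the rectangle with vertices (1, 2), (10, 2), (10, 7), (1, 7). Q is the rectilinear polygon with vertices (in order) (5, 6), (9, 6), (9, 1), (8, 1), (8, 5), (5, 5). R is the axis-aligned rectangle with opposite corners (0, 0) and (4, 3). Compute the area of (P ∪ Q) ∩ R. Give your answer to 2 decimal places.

The region (P ∪ Q) ∩ R is the polygon with vertices (1,3), (4,3), (4,2), (1,2).
By the shoelace formula its area is 3.00.

3.00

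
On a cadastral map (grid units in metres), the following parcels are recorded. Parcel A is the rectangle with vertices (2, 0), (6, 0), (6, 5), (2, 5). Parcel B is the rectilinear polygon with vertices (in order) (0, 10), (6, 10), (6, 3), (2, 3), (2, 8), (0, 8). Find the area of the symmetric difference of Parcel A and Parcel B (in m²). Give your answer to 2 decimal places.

|Parcel A| = 20, |Parcel B| = 32, |Parcel A∩Parcel B| = 8.
|Parcel A △ Parcel B| = |Parcel A| + |Parcel B| − 2·|Parcel A∩Parcel B| = 20 + 32 − 16 = 36.00.

36.00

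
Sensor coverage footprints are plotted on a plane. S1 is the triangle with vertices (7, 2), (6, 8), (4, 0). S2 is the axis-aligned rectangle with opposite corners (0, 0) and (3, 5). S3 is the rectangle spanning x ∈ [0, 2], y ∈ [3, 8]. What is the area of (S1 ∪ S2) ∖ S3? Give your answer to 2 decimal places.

21.00

|S1 ∪ S2| = 25.
|(S1 ∪ S2) ∩ S3| = 4.
|(S1 ∪ S2) ∖ S3| = 25 − 4 = 21.00.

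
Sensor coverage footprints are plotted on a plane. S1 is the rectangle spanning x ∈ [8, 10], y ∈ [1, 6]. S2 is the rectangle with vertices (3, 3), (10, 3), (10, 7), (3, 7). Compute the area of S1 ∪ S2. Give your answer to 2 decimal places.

32.00

By inclusion–exclusion:
Individual areas: |S1| = 10, |S2| = 28.
|S1∩S2|: x∈[8,10], y∈[3,6] → 2·3 = 6.
|S1 ∪ S2| = 38 − 6 = 32.00.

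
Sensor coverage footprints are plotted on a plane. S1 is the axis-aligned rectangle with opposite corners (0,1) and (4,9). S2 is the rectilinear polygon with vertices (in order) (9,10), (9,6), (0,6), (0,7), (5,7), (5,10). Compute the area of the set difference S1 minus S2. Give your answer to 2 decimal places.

28.00

|S1| = 32, |S1∩S2| = 4.
|S1 ∖ S2| = |S1| − |S1∩S2| = 32 − 4 = 28.00.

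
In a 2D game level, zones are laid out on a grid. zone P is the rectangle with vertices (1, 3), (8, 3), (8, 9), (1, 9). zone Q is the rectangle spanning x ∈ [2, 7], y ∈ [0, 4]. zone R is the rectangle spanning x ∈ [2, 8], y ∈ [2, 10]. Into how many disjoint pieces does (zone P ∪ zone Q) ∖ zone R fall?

(zone P ∪ zone Q) ∖ zone R splits into 2 disjoint pieces (area 6, area 10).

2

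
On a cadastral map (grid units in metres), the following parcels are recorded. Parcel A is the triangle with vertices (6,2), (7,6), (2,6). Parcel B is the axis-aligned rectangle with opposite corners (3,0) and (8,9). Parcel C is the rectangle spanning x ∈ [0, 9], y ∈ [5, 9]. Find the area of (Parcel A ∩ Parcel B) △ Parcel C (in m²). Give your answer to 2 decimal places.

37.75

|Parcel A ∩ Parcel B| = 9.5.
|(Parcel A ∩ Parcel B) ∩ Parcel C| = 3.875.
|(Parcel A ∩ Parcel B) △ Parcel C| = 9.5 + 36 − 7.75 = 37.75.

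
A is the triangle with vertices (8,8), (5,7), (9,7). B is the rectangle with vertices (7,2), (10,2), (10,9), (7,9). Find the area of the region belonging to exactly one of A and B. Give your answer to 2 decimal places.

20.33

|A| = 2, |B| = 21, |A∩B| = 1.3333.
|A △ B| = |A| + |B| − 2·|A∩B| = 2 + 21 − 2.6667 = 20.33.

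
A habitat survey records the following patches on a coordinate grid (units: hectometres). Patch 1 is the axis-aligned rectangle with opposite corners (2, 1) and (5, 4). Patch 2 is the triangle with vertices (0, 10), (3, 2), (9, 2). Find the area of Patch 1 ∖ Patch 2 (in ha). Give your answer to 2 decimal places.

|Patch 1| = 9, |Patch 1∩Patch 2| = 4.75.
|Patch 1 ∖ Patch 2| = |Patch 1| − |Patch 1∩Patch 2| = 9 − 4.75 = 4.25.

4.25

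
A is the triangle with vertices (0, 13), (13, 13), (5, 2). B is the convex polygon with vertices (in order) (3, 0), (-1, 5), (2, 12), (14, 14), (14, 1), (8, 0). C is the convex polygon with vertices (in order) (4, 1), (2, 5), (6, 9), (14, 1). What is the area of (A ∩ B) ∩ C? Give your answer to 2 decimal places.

18.10

The region (A ∩ B) ∩ C is the polygon with vertices (5,2), (3.125,6.125), (6,9), (8.368,6.632).
By the shoelace formula its area is 18.10.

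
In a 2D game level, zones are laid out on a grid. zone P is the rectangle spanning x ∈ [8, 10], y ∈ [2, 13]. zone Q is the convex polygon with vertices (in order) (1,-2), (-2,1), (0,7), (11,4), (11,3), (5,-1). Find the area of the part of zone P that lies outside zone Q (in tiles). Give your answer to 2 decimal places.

16.99

|zone P| = 22, |zone P∩zone Q| = 5.0076.
|zone P ∖ zone Q| = |zone P| − |zone P∩zone Q| = 22 − 5.0076 = 16.99.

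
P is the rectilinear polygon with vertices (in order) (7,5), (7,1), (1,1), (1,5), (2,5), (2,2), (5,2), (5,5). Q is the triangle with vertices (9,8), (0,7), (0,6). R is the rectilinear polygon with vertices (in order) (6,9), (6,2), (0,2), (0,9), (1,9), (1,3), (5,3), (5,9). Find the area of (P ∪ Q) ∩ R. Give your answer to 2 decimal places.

5.33

|P ∪ Q| = 19.5.
|(P ∪ Q) ∩ R| = 5.33.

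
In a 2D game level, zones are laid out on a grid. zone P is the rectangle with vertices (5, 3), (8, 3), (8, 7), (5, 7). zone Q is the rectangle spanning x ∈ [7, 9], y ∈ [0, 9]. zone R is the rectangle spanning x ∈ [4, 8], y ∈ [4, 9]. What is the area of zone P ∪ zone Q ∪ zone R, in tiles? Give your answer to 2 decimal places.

35.00

By inclusion–exclusion:
Individual areas: |zone P| = 12, |zone Q| = 18, |zone R| = 20.
|zone P∩zone Q|: x∈[7,8], y∈[3,7] → 1·4 = 4.
|zone P∩zone R|: x∈[5,8], y∈[4,7] → 3·3 = 9.
|zone Q∩zone R|: x∈[7,8], y∈[4,9] → 1·5 = 5.
|zone P∩zone Q∩zone R| = 3.
|zone P ∪ zone Q ∪ zone R| = 50 − 18 + 3 = 35.00.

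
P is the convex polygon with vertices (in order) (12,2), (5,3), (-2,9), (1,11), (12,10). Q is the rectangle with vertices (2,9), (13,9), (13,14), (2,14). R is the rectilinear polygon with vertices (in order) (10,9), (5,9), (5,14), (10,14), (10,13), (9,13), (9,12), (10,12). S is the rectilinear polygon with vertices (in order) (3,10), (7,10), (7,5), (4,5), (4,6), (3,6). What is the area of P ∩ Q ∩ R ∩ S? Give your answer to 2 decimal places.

The intersection is the polygon with vertices (5,10), (7,10), (7,9), (5,9).
By the shoelace formula its area is 2.00.

2.00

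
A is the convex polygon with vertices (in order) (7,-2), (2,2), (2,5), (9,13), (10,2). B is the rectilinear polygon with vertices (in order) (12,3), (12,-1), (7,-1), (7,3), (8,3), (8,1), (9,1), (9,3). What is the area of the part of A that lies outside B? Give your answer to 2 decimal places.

63.92

|A| = 70.5, |A∩B| = 6.5795.
|A ∖ B| = |A| − |A∩B| = 70.5 − 6.5795 = 63.92.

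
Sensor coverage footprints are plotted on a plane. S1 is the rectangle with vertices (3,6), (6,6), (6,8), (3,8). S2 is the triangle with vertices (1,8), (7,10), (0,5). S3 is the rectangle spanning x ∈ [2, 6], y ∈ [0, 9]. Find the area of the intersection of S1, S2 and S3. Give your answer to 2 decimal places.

The intersection is the polygon with vertices (4.2,8), (3,7.143), (3,8).
By the shoelace formula its area is 0.51.

0.51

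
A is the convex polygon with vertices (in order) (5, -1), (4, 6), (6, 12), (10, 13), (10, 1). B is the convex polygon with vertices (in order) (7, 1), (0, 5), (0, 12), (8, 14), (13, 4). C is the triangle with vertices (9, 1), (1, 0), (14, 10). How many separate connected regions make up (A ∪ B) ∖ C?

2

(A ∪ B) ∖ C splits into 2 disjoint pieces (area 88.5269, area 9.4868).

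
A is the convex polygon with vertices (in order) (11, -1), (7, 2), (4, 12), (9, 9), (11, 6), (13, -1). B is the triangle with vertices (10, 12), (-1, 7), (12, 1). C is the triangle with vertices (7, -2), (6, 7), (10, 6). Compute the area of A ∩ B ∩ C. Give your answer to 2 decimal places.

11.29

The intersection is the polygon with vertices (6.545,3.518), (6.294,4.353), (6,7), (10,6), (8.697,2.525).
By the shoelace formula its area is 11.29.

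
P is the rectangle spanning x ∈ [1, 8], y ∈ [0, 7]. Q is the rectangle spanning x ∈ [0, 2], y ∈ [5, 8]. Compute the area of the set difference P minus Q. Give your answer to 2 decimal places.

|P∩Q|: x∈[1,2], y∈[5,7] → 1·2 = 2.
|P| = 49.
|P ∖ Q| = |P| − |P∩Q| = 49 − 2 = 47.00.

47.00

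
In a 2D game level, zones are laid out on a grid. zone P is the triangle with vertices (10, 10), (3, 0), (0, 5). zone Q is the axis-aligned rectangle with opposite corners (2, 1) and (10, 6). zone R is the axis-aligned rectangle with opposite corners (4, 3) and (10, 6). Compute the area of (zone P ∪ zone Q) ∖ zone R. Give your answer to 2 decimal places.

37.38

|zone P ∪ zone Q| = 55.3833.
|(zone P ∪ zone Q) ∩ zone R| = 18.
|(zone P ∪ zone Q) ∖ zone R| = 55.3833 − 18 = 37.38.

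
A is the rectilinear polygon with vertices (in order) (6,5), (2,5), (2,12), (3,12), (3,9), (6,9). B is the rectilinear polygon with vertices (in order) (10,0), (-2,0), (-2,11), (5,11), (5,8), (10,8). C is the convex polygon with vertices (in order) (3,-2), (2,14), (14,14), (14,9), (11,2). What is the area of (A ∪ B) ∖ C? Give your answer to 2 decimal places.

52.25

|A ∪ B| = 119.
|(A ∪ B) ∩ C| = 66.75.
|(A ∪ B) ∖ C| = 119 − 66.75 = 52.25.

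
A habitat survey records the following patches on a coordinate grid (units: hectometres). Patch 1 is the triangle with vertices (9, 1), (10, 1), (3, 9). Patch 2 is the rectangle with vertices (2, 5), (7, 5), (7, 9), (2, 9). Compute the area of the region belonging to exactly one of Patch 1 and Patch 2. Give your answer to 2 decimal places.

22.00

|Patch 1| = 4, |Patch 2| = 20, |Patch 1∩Patch 2| = 1.
|Patch 1 △ Patch 2| = |Patch 1| + |Patch 2| − 2·|Patch 1∩Patch 2| = 4 + 20 − 2 = 22.00.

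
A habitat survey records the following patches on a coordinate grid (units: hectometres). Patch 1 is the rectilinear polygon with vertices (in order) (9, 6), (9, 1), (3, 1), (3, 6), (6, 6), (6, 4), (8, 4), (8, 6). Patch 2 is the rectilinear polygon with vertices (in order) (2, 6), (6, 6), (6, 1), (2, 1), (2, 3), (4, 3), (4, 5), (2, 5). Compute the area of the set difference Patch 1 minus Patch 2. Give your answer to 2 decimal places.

13.00

|Patch 1| = 26, |Patch 1∩Patch 2| = 13.
|Patch 1 ∖ Patch 2| = |Patch 1| − |Patch 1∩Patch 2| = 26 − 13 = 13.00.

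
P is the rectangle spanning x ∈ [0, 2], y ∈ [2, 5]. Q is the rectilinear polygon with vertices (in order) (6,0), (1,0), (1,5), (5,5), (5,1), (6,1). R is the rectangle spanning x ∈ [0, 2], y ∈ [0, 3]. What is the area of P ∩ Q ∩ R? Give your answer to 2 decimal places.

The intersection is the polygon with vertices (1,2), (1,3), (2,3), (2,2).
By the shoelace formula its area is 1.00.

1.00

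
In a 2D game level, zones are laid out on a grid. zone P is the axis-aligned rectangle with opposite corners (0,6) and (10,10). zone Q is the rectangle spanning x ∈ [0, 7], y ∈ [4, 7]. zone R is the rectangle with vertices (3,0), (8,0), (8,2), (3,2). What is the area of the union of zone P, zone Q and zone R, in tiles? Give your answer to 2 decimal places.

64.00

By inclusion–exclusion:
Individual areas: |zone P| = 40, |zone Q| = 21, |zone R| = 10.
|zone P∩zone Q|: x∈[0,7], y∈[6,7] → 7·1 = 7.
|zone P∩zone R| = 0 (no overlap).
|zone Q∩zone R| = 0 (no overlap).
|zone P∩zone Q∩zone R| = 0.
|zone P ∪ zone Q ∪ zone R| = 71 − 7 + 0 = 64.00.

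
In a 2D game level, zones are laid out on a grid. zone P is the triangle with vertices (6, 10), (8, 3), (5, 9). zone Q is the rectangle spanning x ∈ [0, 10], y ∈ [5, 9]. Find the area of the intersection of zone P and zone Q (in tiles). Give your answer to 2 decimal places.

The intersection is the polygon with vertices (7.429,5), (7,5), (5,9), (6.286,9).
By the shoelace formula its area is 3.43.

3.43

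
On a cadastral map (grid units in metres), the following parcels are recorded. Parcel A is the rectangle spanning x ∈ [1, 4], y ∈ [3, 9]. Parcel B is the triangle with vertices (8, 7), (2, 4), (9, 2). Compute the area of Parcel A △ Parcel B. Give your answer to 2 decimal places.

|Parcel A| = 18, |Parcel B| = 16.5, |Parcel A∩Parcel B| = 1.5714.
|Parcel A △ Parcel B| = |Parcel A| + |Parcel B| − 2·|Parcel A∩Parcel B| = 18 + 16.5 − 3.1429 = 31.36.

31.36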